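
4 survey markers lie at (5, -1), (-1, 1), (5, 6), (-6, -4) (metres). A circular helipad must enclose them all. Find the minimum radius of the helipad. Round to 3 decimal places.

7.433

A smallest enclosing disk is always determined by at most three of the input points on its boundary.
The farthest pair is (5, 6)–(-6, -4) with squared distance 221. The circle on this segment as diameter has centre (-0.5, 1) and r² = 221/4 = 55.25.
Check (5, -1): distance² to centre = 34.25 ≤ 55.25, so it lies inside.
All remaining points lie in this disk, and no smaller disk contains both endpoints, so this is the minimum enclosing circle.
r = √(55.25) ≈ 7.433.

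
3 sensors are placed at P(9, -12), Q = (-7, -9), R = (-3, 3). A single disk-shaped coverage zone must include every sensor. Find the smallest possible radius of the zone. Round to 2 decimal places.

Side lengths²: PQ² = 265, PR² = 369, QR² = 160.
Since PR² = 369 < 265 + 160 = 425, the triangle is acute, so the smallest enclosing circle is the circumcircle.
Circumcentre = (67/34, -181/34), r² = 54325/578.
r = √(54325/578) ≈ 9.69.

9.69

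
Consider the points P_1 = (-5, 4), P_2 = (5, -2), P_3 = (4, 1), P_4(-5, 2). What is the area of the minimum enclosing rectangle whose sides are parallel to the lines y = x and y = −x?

64

In coordinates u = x + y, v = x − y the rectangle is axis-aligned; the map (x,y)→(u,v) scales areas by 2.
u-values: -1, 3, 5, -3; range = 5 − (-3) = 8.
v-values: -9, 7, 3, -7; range = 7 − (-9) = 16.
Area = (8 × 16) / 2 = 64.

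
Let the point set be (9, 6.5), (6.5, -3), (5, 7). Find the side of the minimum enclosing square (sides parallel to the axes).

The bounding box has width 4 and height 10.
An axis-aligned square enclosing the set must have side ≥ max(width, height).
So the minimum side is max(4, 10) = 10.

10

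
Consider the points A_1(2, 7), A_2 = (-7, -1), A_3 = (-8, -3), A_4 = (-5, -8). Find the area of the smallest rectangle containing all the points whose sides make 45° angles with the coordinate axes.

99

In coordinates u = x + y, v = x − y the rectangle is axis-aligned; the map (x,y)→(u,v) scales areas by 2.
u-values: 9, -8, -11, -13; range = 9 − (-13) = 22.
v-values: -5, -6, -5, 3; range = 3 − (-6) = 9.
Area = (22 × 9) / 2 = 99.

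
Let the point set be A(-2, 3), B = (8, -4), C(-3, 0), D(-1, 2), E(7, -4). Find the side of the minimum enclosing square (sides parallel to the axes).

The bounding box has width 11 and height 7.
An axis-aligned square enclosing the set must have side ≥ max(width, height).
So the minimum side is max(11, 7) = 11.

11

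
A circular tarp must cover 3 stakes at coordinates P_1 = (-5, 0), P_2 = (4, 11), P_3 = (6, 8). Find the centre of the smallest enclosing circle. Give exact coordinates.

(-0.5, 5.5)

Side lengths²: P_1P_2² = 202, P_1P_3² = 185, P_2P_3² = 13.
Since P_1P_2² = 202 ≥ 185 + 13 = 198, the angle opposite P_1P_2 is not acute, so the smallest enclosing circle has P_1P_2 as diameter.
Centre = midpoint of P_1P_2 = (-0.5, 5.5), r² = 202/4 = 50.5.
Centre = (-0.5, 5.5).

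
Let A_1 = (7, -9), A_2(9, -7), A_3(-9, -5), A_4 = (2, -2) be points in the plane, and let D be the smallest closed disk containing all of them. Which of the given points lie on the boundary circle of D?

A_2, A_3

By Welzl's lemma the MEC is supported by two points (diametrically opposite) or three points (on a circumcircle).
The farthest pair is A_2–A_3 with squared distance 328. The circle on this segment as diameter has centre (0, -6) and r² = 328/4 = 82.
Check A_1: distance² to centre = 58 ≤ 82, so it lies inside.
All remaining points lie in this disk, and no smaller disk contains both endpoints, so this is the minimum enclosing circle.
The points at distance exactly r from the centre are A_2, A_3 — 2 points.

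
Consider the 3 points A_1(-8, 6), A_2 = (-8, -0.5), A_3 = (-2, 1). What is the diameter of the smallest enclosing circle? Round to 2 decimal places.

Side lengths²: A_1A_2² = 42.25, A_1A_3² = 61, A_2A_3² = 38.25.
Since A_1A_3² = 61 < 42.25 + 38.25 = 80.5, the triangle is acute, so the smallest enclosing circle is the circumcircle.
Circumcentre = (-5.625, 2.75), r² = 16.203125.
Diameter = 2r = 2√(16.203125) ≈ 8.05.

8.05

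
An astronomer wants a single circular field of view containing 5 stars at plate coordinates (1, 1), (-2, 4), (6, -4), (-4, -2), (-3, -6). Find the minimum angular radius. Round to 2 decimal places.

The minimum enclosing circle is determined by three boundary points: (-2, 4), (6, -4), (-3, -6).
Their circumcentre is (15/22, -29/22) with r² = 8585/242.
The farthest remaining point (-4, -2) is at distance² 5417/242 ≤ 8585/242.
r = √(8585/242) ≈ 5.96.

5.96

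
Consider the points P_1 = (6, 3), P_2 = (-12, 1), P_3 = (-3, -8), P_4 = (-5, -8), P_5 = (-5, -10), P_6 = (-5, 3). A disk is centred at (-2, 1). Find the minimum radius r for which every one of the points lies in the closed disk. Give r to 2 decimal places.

11.40

The required radius is the distance from (-2, 1) to the farthest point.
Squared distances: 68, 100, 82, 90, 130, 13.
Maximum is 130, attained at P_5.
r = √130 ≈ 11.40.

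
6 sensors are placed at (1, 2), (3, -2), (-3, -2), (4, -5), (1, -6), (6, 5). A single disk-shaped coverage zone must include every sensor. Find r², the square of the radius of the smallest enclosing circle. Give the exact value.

The minimum enclosing circle of a finite set is fixed by two of the points (as a diameter) or three (as a circumcircle).
The minimum enclosing circle is determined by three boundary points: (-3, -2), (1, -6), (6, 5).
Their circumcentre is (2.8125, -0.1875) with r² = 37.0703125.
The farthest remaining point (4, -5) is at distance² 24.5703125 ≤ 37.0703125.

37.0703125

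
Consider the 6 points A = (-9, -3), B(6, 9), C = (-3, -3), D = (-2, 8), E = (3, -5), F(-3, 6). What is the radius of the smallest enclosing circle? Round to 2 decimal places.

9.60

By Welzl's lemma the MEC is supported by two points (diametrically opposite) or three points (on a circumcircle).
The farthest pair is A–B with squared distance 369. The circle on this segment as diameter has centre (-1.5, 3) and r² = 369/4 = 92.25.
Check C: distance² to centre = 38.25 ≤ 92.25, so it lies inside.
All remaining points lie in this disk, and no smaller disk contains both endpoints, so this is the minimum enclosing circle.
r = √(92.25) ≈ 9.60.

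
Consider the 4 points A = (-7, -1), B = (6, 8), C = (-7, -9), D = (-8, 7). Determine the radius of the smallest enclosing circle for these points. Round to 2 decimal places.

A smallest enclosing disk is always determined by at most three of the input points on its boundary.
The farthest pair is B–C with squared distance 458. The circle on this segment as diameter has centre (-0.5, -0.5) and r² = 458/4 = 114.5.
Check A: distance² to centre = 42.5 ≤ 114.5, so it lies inside.
All remaining points lie in this disk, and no smaller disk contains both endpoints, so this is the minimum enclosing circle.
r = √(114.5) ≈ 10.70.

10.70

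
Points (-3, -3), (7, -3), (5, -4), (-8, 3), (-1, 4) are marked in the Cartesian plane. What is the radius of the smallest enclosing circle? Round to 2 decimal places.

8.08

The farthest pair is (7, -3)–(-8, 3) with squared distance 261. The circle on this segment as diameter has centre (-0.5, 0) and r² = 261/4 = 65.25.
Check (-3, -3): distance² to centre = 15.25 ≤ 65.25, so it lies inside.
All remaining points lie in this disk, and no smaller disk contains both endpoints, so this is the minimum enclosing circle.
r = √(65.25) ≈ 8.08.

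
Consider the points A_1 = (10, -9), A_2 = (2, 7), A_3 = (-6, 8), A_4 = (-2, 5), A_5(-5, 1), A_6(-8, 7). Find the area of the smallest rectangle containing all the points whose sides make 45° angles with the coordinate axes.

In coordinates u = x + y, v = x − y the rectangle is axis-aligned; the map (x,y)→(u,v) scales areas by 2.
u-values: 1, 9, 2, 3, -4, -1; range = 9 − (-4) = 13.
v-values: 19, -5, -14, -7, -6, -15; range = 19 − (-15) = 34.
Area = (13 × 34) / 2 = 221.

221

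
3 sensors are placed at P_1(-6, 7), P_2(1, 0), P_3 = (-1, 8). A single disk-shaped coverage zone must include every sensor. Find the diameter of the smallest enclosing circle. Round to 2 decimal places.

Side lengths²: P_1P_2² = 98, P_1P_3² = 26, P_2P_3² = 68.
Since P_1P_2² = 98 ≥ 68 + 26 = 94, the angle opposite P_1P_2 is not acute, so the smallest enclosing circle has P_1P_2 as diameter.
Centre = midpoint of P_1P_2 = (-2.5, 3.5), r² = 98/4 = 24.5.
Diameter = 2r = 2√(24.5) ≈ 9.90.

9.90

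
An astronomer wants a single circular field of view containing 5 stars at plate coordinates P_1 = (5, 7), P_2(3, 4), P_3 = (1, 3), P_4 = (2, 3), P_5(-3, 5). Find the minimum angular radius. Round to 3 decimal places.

The farthest pair is P_1–P_5 with squared distance 68. The circle on this segment as diameter has centre (1, 6) and r² = 68/4 = 17.
Check P_2: distance² to centre = 8 ≤ 17, so it lies inside.
All remaining points lie in this disk, and no smaller disk contains both endpoints, so this is the minimum enclosing circle.
r = √17 ≈ 4.123.

4.123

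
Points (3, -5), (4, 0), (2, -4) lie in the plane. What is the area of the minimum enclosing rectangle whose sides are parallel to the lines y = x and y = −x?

12

In coordinates u = x + y, v = x − y the rectangle is axis-aligned; the map (x,y)→(u,v) scales areas by 2.
u-values: -2, 4, -2; range = 4 − (-2) = 6.
v-values: 8, 4, 6; range = 8 − 4 = 4.
Area = (6 × 4) / 2 = 12.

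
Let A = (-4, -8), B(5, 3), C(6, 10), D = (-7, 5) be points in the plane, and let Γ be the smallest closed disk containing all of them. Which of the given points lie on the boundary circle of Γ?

The farthest pair is A–C with squared distance 424. The circle on this segment as diameter has centre (1, 1) and r² = 424/4 = 106.
Check B: distance² to centre = 20 ≤ 106, so it lies inside.
All remaining points lie in this disk, and no smaller disk contains both endpoints, so this is the minimum enclosing circle.
The points at distance exactly r from the centre are A, C — 2 points.

A, C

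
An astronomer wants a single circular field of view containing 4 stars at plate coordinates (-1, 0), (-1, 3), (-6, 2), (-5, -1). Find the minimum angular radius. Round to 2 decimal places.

2.85

By Welzl's lemma the MEC is supported by two points (diametrically opposite) or three points (on a circumcircle).
The minimum enclosing circle is determined by three boundary points: (-1, 3), (-6, 2), (-5, -1).
Their circumcentre is (-3.25, 1.25) with r² = 8.125.
The farthest remaining point (-1, 0) is at distance² 6.625 ≤ 8.125.
r = √(8.125) ≈ 2.85.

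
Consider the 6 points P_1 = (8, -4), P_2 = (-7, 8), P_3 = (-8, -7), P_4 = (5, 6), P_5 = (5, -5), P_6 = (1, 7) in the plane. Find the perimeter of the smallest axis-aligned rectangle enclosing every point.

62

Width = max x − min x = 8 − (-8) = 16.
Height = max y − min y = 8 − (-7) = 15.
Perimeter = 2(16 + 15) = 62.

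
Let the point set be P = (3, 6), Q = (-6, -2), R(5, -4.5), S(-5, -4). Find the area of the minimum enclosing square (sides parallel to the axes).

The bounding box has width 11 and height 10.5.
An axis-aligned square enclosing the set must have side ≥ max(width, height).
So the minimum side is max(11, 10.5) = 11.
Area = 11² = 121.

121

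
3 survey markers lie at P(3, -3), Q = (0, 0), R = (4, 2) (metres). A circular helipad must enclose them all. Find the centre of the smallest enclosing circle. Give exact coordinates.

(8/3, -1/3)

Side lengths²: PQ² = 18, PR² = 26, QR² = 20.
Since PR² = 26 < 20 + 18 = 38, the triangle is acute, so the smallest enclosing circle is the circumcircle.
Circumcentre = (8/3, -1/3), r² = 65/9.
Centre = (8/3, -1/3).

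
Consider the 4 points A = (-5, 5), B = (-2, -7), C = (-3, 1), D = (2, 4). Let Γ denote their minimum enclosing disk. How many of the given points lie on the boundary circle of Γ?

3

The minimum enclosing circle is determined by three boundary points: A, B, D.
Their circumcentre is (-121/54, -37/54) with r² = 58225/1458.
The farthest remaining point C is at distance² 4981/1458 ≤ 58225/1458.
The points at distance exactly r from the centre are A, B, D — 3 points.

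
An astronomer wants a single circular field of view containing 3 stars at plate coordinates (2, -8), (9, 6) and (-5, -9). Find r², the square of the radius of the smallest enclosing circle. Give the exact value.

Call the three points A, B, C in the order given.
Side lengths²: AB² = 245, AC² = 50, BC² = 421.
Since BC² = 421 ≥ 245 + 50 = 295, the angle opposite BC is not acute, so the smallest enclosing circle has BC as diameter.
Centre = midpoint of BC = (2, -1.5), r² = 421/4 = 105.25.

105.25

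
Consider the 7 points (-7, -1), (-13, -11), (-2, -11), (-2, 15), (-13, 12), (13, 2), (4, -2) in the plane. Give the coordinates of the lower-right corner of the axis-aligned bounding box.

x-range [-13, 13], y-range [-11, 15].
The lower-right corner is (13, -11).

(13, -11)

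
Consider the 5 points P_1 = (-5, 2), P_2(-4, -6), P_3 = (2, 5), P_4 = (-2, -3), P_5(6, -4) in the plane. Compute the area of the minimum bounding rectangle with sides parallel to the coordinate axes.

x ranges over [-5, 6], width 11.
y ranges over [-6, 5], height 11.
Area = 11 × 11 = 121.

121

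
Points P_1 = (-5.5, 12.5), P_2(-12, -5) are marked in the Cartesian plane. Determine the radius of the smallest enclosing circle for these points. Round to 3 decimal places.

9.334

The smallest circle enclosing two points has them as diameter endpoints.
Centre = midpoint = (-8.75, 3.75); r² = |P_1P_2|²/4 = 348.5/4 = 87.125.
r = √(87.125) ≈ 9.334.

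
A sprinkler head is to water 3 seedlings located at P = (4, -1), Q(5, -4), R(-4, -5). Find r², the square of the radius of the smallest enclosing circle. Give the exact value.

1025/49

Side lengths²: PQ² = 10, PR² = 80, QR² = 82.
Since QR² = 82 < 80 + 10 = 90, the triangle is acute, so the smallest enclosing circle is the circumcircle.
Circumcentre = (3/7, -27/7), r² = 1025/49.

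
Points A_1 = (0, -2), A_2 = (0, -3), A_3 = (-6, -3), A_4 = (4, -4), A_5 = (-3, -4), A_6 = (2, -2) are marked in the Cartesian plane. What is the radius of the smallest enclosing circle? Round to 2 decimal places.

By Welzl's lemma the MEC is supported by two points (diametrically opposite) or three points (on a circumcircle).
The farthest pair is A_3–A_4 with squared distance 101. The circle on this segment as diameter has centre (-1, -3.5) and r² = 101/4 = 25.25.
Check A_1: distance² to centre = 3.25 ≤ 25.25, so it lies inside.
All remaining points lie in this disk, and no smaller disk contains both endpoints, so this is the minimum enclosing circle.
r = √(25.25) ≈ 5.02.

5.02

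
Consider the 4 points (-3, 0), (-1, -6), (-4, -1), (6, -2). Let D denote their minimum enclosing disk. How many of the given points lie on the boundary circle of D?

A smallest enclosing disk is always determined by at most three of the input points on its boundary.
The farthest pair is (-4, -1)–(6, -2) with squared distance 101. The circle on this segment as diameter has centre (1, -1.5) and r² = 101/4 = 25.25.
Check (-3, 0): distance² to centre = 18.25 ≤ 25.25, so it lies inside.
All remaining points lie in this disk, and no smaller disk contains both endpoints, so this is the minimum enclosing circle.
The points at distance exactly r from the centre are (-4, -1), (6, -2) — 2 points.

2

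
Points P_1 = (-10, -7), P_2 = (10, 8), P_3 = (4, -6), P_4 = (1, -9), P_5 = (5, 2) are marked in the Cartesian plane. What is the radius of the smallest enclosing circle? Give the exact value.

12.5

The minimum enclosing circle of a finite set is fixed by two of the points (as a diameter) or three (as a circumcircle).
The farthest pair is P_1–P_2 with squared distance 625. The circle on this segment as diameter has centre (0, 0.5) and r² = 625/4 = 156.25.
Check P_3: distance² to centre = 58.25 ≤ 156.25, so it lies inside.
All remaining points lie in this disk, and no smaller disk contains both endpoints, so this is the minimum enclosing circle.
r = √(156.25) = 12.5.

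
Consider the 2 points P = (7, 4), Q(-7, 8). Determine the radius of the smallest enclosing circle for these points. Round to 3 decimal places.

The smallest circle enclosing two points has them as diameter endpoints.
Centre = midpoint = (0, 6); r² = |PQ|²/4 = 212/4 = 53.
r = √53 ≈ 7.280.

7.280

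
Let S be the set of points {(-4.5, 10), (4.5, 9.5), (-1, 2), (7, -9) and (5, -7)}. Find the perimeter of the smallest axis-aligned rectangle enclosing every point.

61

Width = max x − min x = 7 − (-4.5) = 11.5.
Height = max y − min y = 10 − (-9) = 19.
Perimeter = 2(11.5 + 19) = 61.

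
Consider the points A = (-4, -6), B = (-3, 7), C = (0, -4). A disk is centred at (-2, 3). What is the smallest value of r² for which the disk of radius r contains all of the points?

85

The required radius is the distance from (-2, 3) to the farthest point.
Squared distances: 85, 17, 53.
Maximum is 85, attained at A.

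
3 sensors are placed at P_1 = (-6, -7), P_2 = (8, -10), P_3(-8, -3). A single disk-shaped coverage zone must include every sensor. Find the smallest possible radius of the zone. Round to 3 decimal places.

8.732

Side lengths²: P_1P_2² = 205, P_1P_3² = 20, P_2P_3² = 305.
Since P_2P_3² = 305 ≥ 205 + 20 = 225, the angle opposite P_2P_3 is not acute, so the smallest enclosing circle has P_2P_3 as diameter.
Centre = midpoint of P_2P_3 = (0, -6.5), r² = 305/4 = 76.25.
r = √(76.25) ≈ 8.732.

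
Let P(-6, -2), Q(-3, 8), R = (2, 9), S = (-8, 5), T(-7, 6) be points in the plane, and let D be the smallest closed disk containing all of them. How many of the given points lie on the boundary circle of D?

By Welzl's lemma the MEC is supported by two points (diametrically opposite) or three points (on a circumcircle).
The farthest pair is P–R with squared distance 185. The circle on this segment as diameter has centre (-2, 3.5) and r² = 185/4 = 46.25.
Check Q: distance² to centre = 21.25 ≤ 46.25, so it lies inside.
All remaining points lie in this disk, and no smaller disk contains both endpoints, so this is the minimum enclosing circle.
The points at distance exactly r from the centre are P, R — 2 points.

2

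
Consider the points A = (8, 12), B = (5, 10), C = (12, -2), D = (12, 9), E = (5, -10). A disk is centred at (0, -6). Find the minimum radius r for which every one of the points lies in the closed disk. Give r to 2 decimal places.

19.70

The required radius is the distance from (0, -6) to the farthest point.
Squared distances: 388, 281, 160, 369, 41.
Maximum is 388, attained at A.
r = √388 ≈ 19.70.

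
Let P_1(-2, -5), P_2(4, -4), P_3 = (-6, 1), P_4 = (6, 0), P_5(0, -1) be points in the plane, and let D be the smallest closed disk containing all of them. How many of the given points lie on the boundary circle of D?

3

By Welzl's lemma the MEC is supported by two points (diametrically opposite) or three points (on a circumcircle).
The farthest pair is P_3–P_4 with squared distance 145. The circle on this segment as diameter has centre (0, 0.5) and r² = 145/4 = 36.25.
Check P_1: distance² to centre = 34.25 ≤ 36.25, so it lies inside.
All remaining points lie in this disk, and no smaller disk contains both endpoints, so this is the minimum enclosing circle.
The points at distance exactly r from the centre are P_2, P_3, P_4 — 3 points.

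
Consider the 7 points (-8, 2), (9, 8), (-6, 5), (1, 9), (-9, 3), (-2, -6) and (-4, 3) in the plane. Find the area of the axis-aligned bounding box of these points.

x ranges over [-9, 9], width 18.
y ranges over [-6, 9], height 15.
Area = 18 × 15 = 270.

270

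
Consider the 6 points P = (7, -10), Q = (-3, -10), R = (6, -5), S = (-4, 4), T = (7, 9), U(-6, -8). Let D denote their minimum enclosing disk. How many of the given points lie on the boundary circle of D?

A smallest enclosing disk is always determined by at most three of the input points on its boundary.
The minimum enclosing circle is determined by three boundary points: P, T, U.
Their circumcentre is (47/26, -0.5) with r² = 39617/338.
The farthest remaining point Q is at distance² 38317/338 ≤ 39617/338.
The points at distance exactly r from the centre are P, T, U — 3 points.

3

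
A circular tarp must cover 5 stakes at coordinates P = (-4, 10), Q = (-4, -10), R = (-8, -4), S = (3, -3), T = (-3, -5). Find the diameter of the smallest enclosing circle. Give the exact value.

The minimum enclosing circle of a finite set is fixed by two of the points (as a diameter) or three (as a circumcircle).
The farthest pair is P–Q with squared distance 400. The circle on this segment as diameter has centre (-4, 0) and r² = 400/4 = 100.
Check R: distance² to centre = 32 ≤ 100, so it lies inside.
All remaining points lie in this disk, and no smaller disk contains both endpoints, so this is the minimum enclosing circle.
Diameter = 2r = 2√100 = 20.

20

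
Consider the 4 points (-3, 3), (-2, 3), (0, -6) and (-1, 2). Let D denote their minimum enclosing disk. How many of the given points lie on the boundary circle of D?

The minimum enclosing circle of a finite set is fixed by two of the points (as a diameter) or three (as a circumcircle).
The farthest pair is (-3, 3)–(0, -6) with squared distance 90. The circle on this segment as diameter has centre (-1.5, -1.5) and r² = 90/4 = 22.5.
Check (-2, 3): distance² to centre = 20.5 ≤ 22.5, so it lies inside.
All remaining points lie in this disk, and no smaller disk contains both endpoints, so this is the minimum enclosing circle.
The points at distance exactly r from the centre are (-3, 3), (0, -6) — 2 points.

2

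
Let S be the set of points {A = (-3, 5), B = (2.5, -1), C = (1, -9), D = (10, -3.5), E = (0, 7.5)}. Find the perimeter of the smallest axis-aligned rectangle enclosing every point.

59

Width = max x − min x = 10 − (-3) = 13.
Height = max y − min y = 7.5 − (-9) = 16.5.
Perimeter = 2(13 + 16.5) = 59.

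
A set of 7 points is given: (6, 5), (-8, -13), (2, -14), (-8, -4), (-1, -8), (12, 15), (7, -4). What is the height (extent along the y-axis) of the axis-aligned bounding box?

max y = 15, min y = -14, so height = 29.

29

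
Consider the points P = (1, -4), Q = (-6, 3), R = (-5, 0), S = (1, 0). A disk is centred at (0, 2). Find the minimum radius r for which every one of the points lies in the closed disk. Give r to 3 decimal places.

6.083

The required radius is the distance from (0, 2) to the farthest point.
Squared distances: 37, 37, 29, 5.
Maximum is 37, attained at P.
r = √37 ≈ 6.083.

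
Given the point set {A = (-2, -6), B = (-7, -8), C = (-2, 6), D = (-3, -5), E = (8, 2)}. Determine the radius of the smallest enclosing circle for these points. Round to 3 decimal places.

By Welzl's lemma the MEC is supported by two points (diametrically opposite) or three points (on a circumcircle).
The minimum enclosing circle is determined by three boundary points: B, C, E.
Their circumcentre is (0.3125, -2.71875) with r² = 81.3642578125.
The farthest remaining point D is at distance² 16.1767578125 ≤ 81.3642578125.
r = √(81.3642578125) ≈ 9.020.

9.020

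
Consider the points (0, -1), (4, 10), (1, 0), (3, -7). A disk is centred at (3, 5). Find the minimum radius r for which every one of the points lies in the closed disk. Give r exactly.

The required radius is the distance from (3, 5) to the farthest point.
Squared distances: 45, 26, 29, 144.
Maximum is 144, attained at (3, -7).
r = √144 = 12.

12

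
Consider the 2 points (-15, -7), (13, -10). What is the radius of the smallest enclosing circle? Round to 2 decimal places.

14.08

The smallest circle enclosing two points has them as diameter endpoints.
Centre = midpoint = (-1, -8.5); r² = |(-15, -7)−(13, -10)|²/4 = 793/4 = 198.25.
r = √(198.25) ≈ 14.08.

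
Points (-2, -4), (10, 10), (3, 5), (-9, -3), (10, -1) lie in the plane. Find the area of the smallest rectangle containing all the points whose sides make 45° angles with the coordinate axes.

272

In coordinates u = x + y, v = x − y the rectangle is axis-aligned; the map (x,y)→(u,v) scales areas by 2.
u-values: -6, 20, 8, -12, 9; range = 20 − (-12) = 32.
v-values: 2, 0, -2, -6, 11; range = 11 − (-6) = 17.
Area = (32 × 17) / 2 = 272.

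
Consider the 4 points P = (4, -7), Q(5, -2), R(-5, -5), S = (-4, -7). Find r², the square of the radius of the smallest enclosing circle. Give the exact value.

By Welzl's lemma the MEC is supported by two points (diametrically opposite) or three points (on a circumcircle).
The minimum enclosing circle is determined by three boundary points: Q, R, S.
Their circumcentre is (3/46, -171/46) with r² = 28885/1058.
The farthest remaining point P is at distance² 27781/1058 ≤ 28885/1058.

28885/1058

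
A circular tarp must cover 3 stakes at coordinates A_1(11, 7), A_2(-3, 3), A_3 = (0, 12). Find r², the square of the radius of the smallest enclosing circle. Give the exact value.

19345/361

Side lengths²: A_1A_2² = 212, A_1A_3² = 146, A_2A_3² = 90.
Since A_1A_2² = 212 < 146 + 90 = 236, the triangle is acute, so the smallest enclosing circle is the circumcircle.
Circumcentre = (72/19, 109/19), r² = 19345/361.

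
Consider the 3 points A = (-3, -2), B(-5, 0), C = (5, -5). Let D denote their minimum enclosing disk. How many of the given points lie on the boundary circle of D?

2

Side lengths²: AB² = 8, AC² = 73, BC² = 125.
Since BC² = 125 ≥ 73 + 8 = 81, the angle opposite BC is not acute, so the smallest enclosing circle has BC as diameter.
Centre = midpoint of BC = (0, -2.5), r² = 125/4 = 31.25.
The points at distance exactly r from the centre are B, C — 2 points.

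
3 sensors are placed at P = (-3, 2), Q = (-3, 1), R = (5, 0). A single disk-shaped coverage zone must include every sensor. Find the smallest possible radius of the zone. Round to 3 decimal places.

4.123

Side lengths²: PQ² = 1, PR² = 68, QR² = 65.
Since PR² = 68 ≥ 65 + 1 = 66, the angle opposite PR is not acute, so the smallest enclosing circle has PR as diameter.
Centre = midpoint of PR = (1, 1), r² = 68/4 = 17.
r = √17 ≈ 4.123.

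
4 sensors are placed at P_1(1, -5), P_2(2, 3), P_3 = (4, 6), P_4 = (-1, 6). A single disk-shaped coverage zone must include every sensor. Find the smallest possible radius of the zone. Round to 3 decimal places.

5.794

A smallest enclosing disk is always determined by at most three of the input points on its boundary.
The minimum enclosing circle is determined by three boundary points: P_1, P_3, P_4.
Their circumcentre is (1.5, 17/22) with r² = 8125/242.
The farthest remaining point P_2 is at distance² 1261/242 ≤ 8125/242.
r = √(8125/242) ≈ 5.794.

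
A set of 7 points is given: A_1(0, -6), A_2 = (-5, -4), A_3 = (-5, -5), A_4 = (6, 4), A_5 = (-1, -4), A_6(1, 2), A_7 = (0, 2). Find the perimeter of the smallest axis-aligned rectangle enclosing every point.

Width = max x − min x = 6 − (-5) = 11.
Height = max y − min y = 4 − (-6) = 10.
Perimeter = 2(11 + 10) = 42.

42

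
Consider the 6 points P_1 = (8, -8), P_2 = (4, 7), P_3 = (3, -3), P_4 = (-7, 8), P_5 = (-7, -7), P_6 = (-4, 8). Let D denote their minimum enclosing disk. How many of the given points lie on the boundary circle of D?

The minimum enclosing circle of a finite set is fixed by two of the points (as a diameter) or three (as a circumcircle).
The farthest pair is P_1–P_4 with squared distance 481. The circle on this segment as diameter has centre (0.5, 0) and r² = 481/4 = 120.25.
Check P_2: distance² to centre = 61.25 ≤ 120.25, so it lies inside.
All remaining points lie in this disk, and no smaller disk contains both endpoints, so this is the minimum enclosing circle.
The points at distance exactly r from the centre are P_1, P_4 — 2 points.

2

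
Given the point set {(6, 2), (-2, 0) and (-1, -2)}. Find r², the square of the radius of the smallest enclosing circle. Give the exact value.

Call the three points A, B, C in the order given.
Side lengths²: AB² = 68, AC² = 65, BC² = 5.
Since AB² = 68 < 65 + 5 = 70, the triangle is acute, so the smallest enclosing circle is the circumcircle.
Circumcentre = (37/18, 7/9), r² = 5525/324.

5525/324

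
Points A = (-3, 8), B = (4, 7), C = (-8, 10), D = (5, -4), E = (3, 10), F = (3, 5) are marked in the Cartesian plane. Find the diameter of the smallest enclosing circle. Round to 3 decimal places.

The farthest pair is C–D with squared distance 365. The circle on this segment as diameter has centre (-1.5, 3) and r² = 365/4 = 91.25.
Check A: distance² to centre = 27.25 ≤ 91.25, so it lies inside.
All remaining points lie in this disk, and no smaller disk contains both endpoints, so this is the minimum enclosing circle.
Diameter = 2r = 2√(91.25) ≈ 19.105.

19.105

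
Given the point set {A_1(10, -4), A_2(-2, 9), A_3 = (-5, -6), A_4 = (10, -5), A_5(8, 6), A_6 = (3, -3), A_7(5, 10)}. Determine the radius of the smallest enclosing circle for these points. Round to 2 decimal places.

A smallest enclosing disk is always determined by at most three of the input points on its boundary.
The minimum enclosing circle is determined by three boundary points: A_3, A_4, A_7.
Their circumcentre is (48/23, 16/23) with r² = 50285/529.
The farthest remaining point A_2 is at distance² 45317/529 ≤ 50285/529.
r = √(50285/529) ≈ 9.75.

9.75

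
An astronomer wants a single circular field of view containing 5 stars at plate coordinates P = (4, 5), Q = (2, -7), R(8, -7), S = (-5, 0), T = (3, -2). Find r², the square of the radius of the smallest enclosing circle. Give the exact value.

By Welzl's lemma the MEC is supported by two points (diametrically opposite) or three points (on a circumcircle).
The minimum enclosing circle is determined by three boundary points: P, R, S.
Their circumcentre is (2.15625, -2.28125) with r² = 56.416015625.
The farthest remaining point Q is at distance² 22.291015625 ≤ 56.416015625.

56.416015625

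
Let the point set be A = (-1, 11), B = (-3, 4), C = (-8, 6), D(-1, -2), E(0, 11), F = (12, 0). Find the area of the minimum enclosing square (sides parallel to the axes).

The bounding box has width 20 and height 13.
An axis-aligned square enclosing the set must have side ≥ max(width, height).
So the minimum side is max(20, 13) = 20.
Area = 20² = 400.

400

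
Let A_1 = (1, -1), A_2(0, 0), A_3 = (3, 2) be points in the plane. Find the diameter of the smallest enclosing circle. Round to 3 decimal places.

3.677

Side lengths²: A_1A_2² = 2, A_1A_3² = 13, A_2A_3² = 13.
Since A_2A_3² = 13 < 13 + 2 = 15, the triangle is acute, so the smallest enclosing circle is the circumcircle.
Circumcentre = (1.7, 0.7), r² = 3.38.
Diameter = 2r = 2√(3.38) ≈ 3.677.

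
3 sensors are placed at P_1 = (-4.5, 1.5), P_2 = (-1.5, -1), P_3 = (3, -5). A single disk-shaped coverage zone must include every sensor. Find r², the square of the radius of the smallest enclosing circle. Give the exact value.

24.625

Side lengths²: P_1P_2² = 15.25, P_1P_3² = 98.5, P_2P_3² = 36.25.
Since P_1P_3² = 98.5 ≥ 36.25 + 15.25 = 51.5, the angle opposite P_1P_3 is not acute, so the smallest enclosing circle has P_1P_3 as diameter.
Centre = midpoint of P_1P_3 = (-0.75, -1.75), r² = 98.5/4 = 24.625.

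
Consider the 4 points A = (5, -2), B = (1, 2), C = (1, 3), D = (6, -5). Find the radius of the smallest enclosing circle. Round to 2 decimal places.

4.72

A smallest enclosing disk is always determined by at most three of the input points on its boundary.
The farthest pair is C–D with squared distance 89. The circle on this segment as diameter has centre (3.5, -1) and r² = 89/4 = 22.25.
Check A: distance² to centre = 3.25 ≤ 22.25, so it lies inside.
All remaining points lie in this disk, and no smaller disk contains both endpoints, so this is the minimum enclosing circle.
r = √(22.25) ≈ 4.72.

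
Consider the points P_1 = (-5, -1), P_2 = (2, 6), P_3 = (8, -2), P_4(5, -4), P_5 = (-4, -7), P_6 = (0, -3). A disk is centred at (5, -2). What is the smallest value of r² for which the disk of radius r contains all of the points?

The required radius is the distance from (5, -2) to the farthest point.
Squared distances: 101, 73, 9, 4, 106, 26.
Maximum is 106, attained at P_5.

106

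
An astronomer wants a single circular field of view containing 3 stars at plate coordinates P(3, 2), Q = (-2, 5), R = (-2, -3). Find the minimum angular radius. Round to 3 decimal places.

4.123

Side lengths²: PQ² = 34, PR² = 50, QR² = 64.
Since QR² = 64 < 50 + 34 = 84, the triangle is acute, so the smallest enclosing circle is the circumcircle.
Circumcentre = (-1, 1), r² = 17.
r = √17 ≈ 4.123.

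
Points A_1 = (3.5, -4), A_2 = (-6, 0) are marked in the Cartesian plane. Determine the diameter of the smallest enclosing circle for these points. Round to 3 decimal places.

10.308

The smallest circle enclosing two points has them as diameter endpoints.
Centre = midpoint = (-1.25, -2); r² = |A_1A_2|²/4 = 106.25/4 = 26.5625.
Diameter = 2r = 2√(26.5625) ≈ 10.308.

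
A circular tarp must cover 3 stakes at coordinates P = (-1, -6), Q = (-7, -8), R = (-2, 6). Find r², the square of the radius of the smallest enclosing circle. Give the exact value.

Side lengths²: PQ² = 40, PR² = 145, QR² = 221.
Since QR² = 221 ≥ 145 + 40 = 185, the angle opposite QR is not acute, so the smallest enclosing circle has QR as diameter.
Centre = midpoint of QR = (-4.5, -1), r² = 221/4 = 55.25.

55.25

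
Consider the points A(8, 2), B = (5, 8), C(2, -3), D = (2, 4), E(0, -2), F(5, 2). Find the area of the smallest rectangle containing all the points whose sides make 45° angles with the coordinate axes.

67.5

In coordinates u = x + y, v = x − y the rectangle is axis-aligned; the map (x,y)→(u,v) scales areas by 2.
u-values: 10, 13, -1, 6, -2, 7; range = 13 − (-2) = 15.
v-values: 6, -3, 5, -2, 2, 3; range = 6 − (-3) = 9.
Area = (15 × 9) / 2 = 67.5.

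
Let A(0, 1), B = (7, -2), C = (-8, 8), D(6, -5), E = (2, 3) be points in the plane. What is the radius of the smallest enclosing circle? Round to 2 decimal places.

By Welzl's lemma the MEC is supported by two points (diametrically opposite) or three points (on a circumcircle).
The farthest pair is C–D with squared distance 365. The circle on this segment as diameter has centre (-1, 1.5) and r² = 365/4 = 91.25.
Check A: distance² to centre = 1.25 ≤ 91.25, so it lies inside.
All remaining points lie in this disk, and no smaller disk contains both endpoints, so this is the minimum enclosing circle.
r = √(91.25) ≈ 9.55.

9.55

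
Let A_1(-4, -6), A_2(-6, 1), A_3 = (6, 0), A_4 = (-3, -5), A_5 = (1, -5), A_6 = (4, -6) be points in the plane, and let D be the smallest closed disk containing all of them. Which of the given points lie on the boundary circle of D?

A_2, A_3, A_6

The minimum enclosing circle of a finite set is fixed by two of the points (as a diameter) or three (as a circumcircle).
The minimum enclosing circle is determined by three boundary points: A_2, A_3, A_6.
Their circumcentre is (-11/74, -95/74) with r² = 108025/2738.
The farthest remaining point A_1 is at distance² 101513/2738 ≤ 108025/2738.
The points at distance exactly r from the centre are A_2, A_3, A_6 — 3 points.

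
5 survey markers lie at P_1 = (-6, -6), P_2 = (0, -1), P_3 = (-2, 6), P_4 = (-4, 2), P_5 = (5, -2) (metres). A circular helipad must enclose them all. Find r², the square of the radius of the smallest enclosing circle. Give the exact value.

77405/1682

The minimum enclosing circle is determined by three boundary points: P_1, P_3, P_5.
Their circumcentre is (-97/58, -45/58) with r² = 77405/1682.
The farthest remaining point P_4 is at distance² 22073/1682 ≤ 77405/1682.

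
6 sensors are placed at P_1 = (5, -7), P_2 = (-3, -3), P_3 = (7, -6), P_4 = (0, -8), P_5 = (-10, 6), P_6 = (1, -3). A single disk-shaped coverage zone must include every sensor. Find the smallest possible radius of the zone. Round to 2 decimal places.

The farthest pair is P_3–P_5 with squared distance 433. The circle on this segment as diameter has centre (-1.5, 0) and r² = 433/4 = 108.25.
Check P_1: distance² to centre = 91.25 ≤ 108.25, so it lies inside.
All remaining points lie in this disk, and no smaller disk contains both endpoints, so this is the minimum enclosing circle.
r = √(108.25) ≈ 10.40.

10.40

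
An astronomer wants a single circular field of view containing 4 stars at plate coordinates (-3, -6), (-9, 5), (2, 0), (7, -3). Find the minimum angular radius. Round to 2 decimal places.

The minimum enclosing circle of a finite set is fixed by two of the points (as a diameter) or three (as a circumcircle).
The farthest pair is (-9, 5)–(7, -3) with squared distance 320. The circle on this segment as diameter has centre (-1, 1) and r² = 320/4 = 80.
Check (-3, -6): distance² to centre = 53 ≤ 80, so it lies inside.
All remaining points lie in this disk, and no smaller disk contains both endpoints, so this is the minimum enclosing circle.
r = √80 ≈ 8.94.

8.94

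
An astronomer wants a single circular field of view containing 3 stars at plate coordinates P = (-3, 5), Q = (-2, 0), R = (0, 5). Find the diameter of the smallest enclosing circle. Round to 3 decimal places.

5.492

Side lengths²: PQ² = 26, PR² = 9, QR² = 29.
Since QR² = 29 < 26 + 9 = 35, the triangle is acute, so the smallest enclosing circle is the circumcircle.
Circumcentre = (-1.5, 2.7), r² = 7.54.
Diameter = 2r = 2√(7.54) ≈ 5.492.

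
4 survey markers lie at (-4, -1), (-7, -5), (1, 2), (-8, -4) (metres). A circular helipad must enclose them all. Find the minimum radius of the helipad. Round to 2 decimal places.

By Welzl's lemma the MEC is supported by two points (diametrically opposite) or three points (on a circumcircle).
The farthest pair is (1, 2)–(-8, -4) with squared distance 117. The circle on this segment as diameter has centre (-3.5, -1) and r² = 117/4 = 29.25.
Check (-4, -1): distance² to centre = 0.25 ≤ 29.25, so it lies inside.
All remaining points lie in this disk, and no smaller disk contains both endpoints, so this is the minimum enclosing circle.
r = √(29.25) ≈ 5.41.

5.41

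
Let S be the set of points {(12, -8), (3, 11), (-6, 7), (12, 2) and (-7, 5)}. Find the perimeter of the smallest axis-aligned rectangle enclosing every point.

76

Width = max x − min x = 12 − (-7) = 19.
Height = max y − min y = 11 − (-8) = 19.
Perimeter = 2(19 + 19) = 76.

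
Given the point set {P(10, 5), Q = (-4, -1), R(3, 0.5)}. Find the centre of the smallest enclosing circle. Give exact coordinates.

(3, 2)

Side lengths²: PQ² = 232, PR² = 69.25, QR² = 51.25.
Since PQ² = 232 ≥ 69.25 + 51.25 = 120.5, the angle opposite PQ is not acute, so the smallest enclosing circle has PQ as diameter.
Centre = midpoint of PQ = (3, 2), r² = 232/4 = 58.
Centre = (3, 2).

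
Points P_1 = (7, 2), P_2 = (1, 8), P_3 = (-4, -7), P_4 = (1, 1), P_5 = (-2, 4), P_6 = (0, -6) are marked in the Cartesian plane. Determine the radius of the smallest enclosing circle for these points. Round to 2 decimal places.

A smallest enclosing disk is always determined by at most three of the input points on its boundary.
The minimum enclosing circle is determined by three boundary points: P_1, P_2, P_3.
Their circumcentre is (-0.75, 0.25) with r² = 63.125.
The farthest remaining point P_6 is at distance² 39.625 ≤ 63.125.
r = √(63.125) ≈ 7.95.

7.95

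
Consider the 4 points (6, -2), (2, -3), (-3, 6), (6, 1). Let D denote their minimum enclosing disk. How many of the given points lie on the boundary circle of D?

2

The minimum enclosing circle of a finite set is fixed by two of the points (as a diameter) or three (as a circumcircle).
The farthest pair is (6, -2)–(-3, 6) with squared distance 145. The circle on this segment as diameter has centre (1.5, 2) and r² = 145/4 = 36.25.
Check (2, -3): distance² to centre = 25.25 ≤ 36.25, so it lies inside.
All remaining points lie in this disk, and no smaller disk contains both endpoints, so this is the minimum enclosing circle.
The points at distance exactly r from the centre are (6, -2), (-3, 6) — 2 points.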